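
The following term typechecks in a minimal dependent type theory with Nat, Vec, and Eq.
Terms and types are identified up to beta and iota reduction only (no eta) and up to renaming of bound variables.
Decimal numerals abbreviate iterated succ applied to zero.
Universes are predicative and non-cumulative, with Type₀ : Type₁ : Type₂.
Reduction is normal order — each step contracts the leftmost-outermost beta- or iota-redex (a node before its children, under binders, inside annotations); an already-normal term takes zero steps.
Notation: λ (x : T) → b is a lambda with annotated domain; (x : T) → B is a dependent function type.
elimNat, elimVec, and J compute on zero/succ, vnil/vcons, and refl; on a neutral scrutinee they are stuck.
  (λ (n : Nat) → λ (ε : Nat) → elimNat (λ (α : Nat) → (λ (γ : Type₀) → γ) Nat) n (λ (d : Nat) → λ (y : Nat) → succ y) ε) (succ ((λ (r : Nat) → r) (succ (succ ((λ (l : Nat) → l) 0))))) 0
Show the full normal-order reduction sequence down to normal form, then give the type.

normal-order reduction sequence:
  (λ (n : Nat) → λ (ε : Nat) → elimNat (λ (α : Nat) → (λ (γ : Type₀) → γ) Nat) n (λ (d : Nat) → λ (y : Nat) → succ y) ε) (succ ((λ (r : Nat) → r) (succ (succ ((λ (l : Nat) → l) 0))))) 0
  ~> (λ (n : Nat) → elimNat (λ (ε : Nat) → (λ (α : Type₀) → α) Nat) (succ ((λ (γ : Nat) → γ) (succ (succ ((λ (d : Nat) → d) 0))))) (λ (y : Nat) → λ (r : Nat) → succ r) n) 0
  ~> elimNat (λ (n : Nat) → (λ (ε : Type₀) → ε) Nat) (succ ((λ (α : Nat) → α) (succ (succ ((λ (γ : Nat) → γ) 0))))) (λ (d : Nat) → λ (y : Nat) → succ y) 0
  ~> succ ((λ (n : Nat) → n) (succ (succ ((λ (ε : Nat) → ε) 0))))
  ~> succ (succ (succ ((λ (n : Nat) → n) 0)))
  ~> 3
the term's type:
  Nat


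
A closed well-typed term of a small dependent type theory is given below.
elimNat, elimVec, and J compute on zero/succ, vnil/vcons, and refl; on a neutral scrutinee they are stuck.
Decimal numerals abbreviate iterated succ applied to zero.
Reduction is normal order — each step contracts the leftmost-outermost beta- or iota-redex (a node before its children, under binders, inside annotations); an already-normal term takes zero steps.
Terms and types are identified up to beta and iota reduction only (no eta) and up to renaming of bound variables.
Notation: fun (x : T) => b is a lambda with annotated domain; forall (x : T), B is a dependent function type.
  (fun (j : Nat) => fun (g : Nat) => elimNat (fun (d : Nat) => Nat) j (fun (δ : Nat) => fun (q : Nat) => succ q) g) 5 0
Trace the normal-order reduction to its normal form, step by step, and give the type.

normal-order reduction sequence:
  (fun (j : Nat) => fun (g : Nat) => elimNat (fun (d : Nat) => Nat) j (fun (δ : Nat) => fun (q : Nat) => succ q) g) 5 0
  ~> (fun (j : Nat) => elimNat (fun (g : Nat) => Nat) 5 (fun (d : Nat) => fun (δ : Nat) => succ δ) j) 0
  ~> elimNat (fun (j : Nat) => Nat) 5 (fun (g : Nat) => fun (d : Nat) => succ d) 0
  ~> 5
type:
  Nat


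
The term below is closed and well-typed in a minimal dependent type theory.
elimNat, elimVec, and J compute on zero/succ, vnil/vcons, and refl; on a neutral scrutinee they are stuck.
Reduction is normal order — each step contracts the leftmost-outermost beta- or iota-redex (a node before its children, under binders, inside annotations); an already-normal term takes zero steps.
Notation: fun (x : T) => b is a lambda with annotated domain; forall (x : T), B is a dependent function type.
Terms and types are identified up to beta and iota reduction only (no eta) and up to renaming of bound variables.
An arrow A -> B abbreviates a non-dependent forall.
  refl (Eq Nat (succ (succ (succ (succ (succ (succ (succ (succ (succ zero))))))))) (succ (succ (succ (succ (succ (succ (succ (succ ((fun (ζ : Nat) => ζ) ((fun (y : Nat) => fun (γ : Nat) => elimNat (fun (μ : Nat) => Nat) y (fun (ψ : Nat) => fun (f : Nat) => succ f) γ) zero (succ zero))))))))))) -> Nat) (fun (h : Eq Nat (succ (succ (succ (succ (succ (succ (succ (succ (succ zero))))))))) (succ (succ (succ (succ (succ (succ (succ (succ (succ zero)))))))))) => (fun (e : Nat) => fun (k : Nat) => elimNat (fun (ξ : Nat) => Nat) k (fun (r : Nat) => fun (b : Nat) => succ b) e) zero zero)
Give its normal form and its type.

normal form:
  refl (Eq Nat (succ (succ (succ (succ (succ (succ (succ (succ (succ zero))))))))) (succ (succ (succ (succ (succ (succ (succ (succ (succ zero))))))))) -> Nat) (fun (ζ : Eq Nat (succ (succ (succ (succ (succ (succ (succ (succ (succ zero))))))))) (succ (succ (succ (succ (succ (succ (succ (succ (succ zero)))))))))) => zero)
type:
  Eq (Eq Nat (succ (succ (succ (succ (succ (succ (succ (succ (succ zero))))))))) (succ (succ (succ (succ (succ (succ (succ (succ (succ zero))))))))) -> Nat) (fun (ζ : Eq Nat (succ (succ (succ (succ (succ (succ (succ (succ (succ zero))))))))) (succ (succ (succ (succ (succ (succ (succ (succ (succ zero)))))))))) => zero) (fun (y : Eq Nat (succ (succ (succ (succ (succ (succ (succ (succ (succ zero))))))))) (succ (succ (succ (succ (succ (succ (succ (succ (succ zero)))))))))) => zero)


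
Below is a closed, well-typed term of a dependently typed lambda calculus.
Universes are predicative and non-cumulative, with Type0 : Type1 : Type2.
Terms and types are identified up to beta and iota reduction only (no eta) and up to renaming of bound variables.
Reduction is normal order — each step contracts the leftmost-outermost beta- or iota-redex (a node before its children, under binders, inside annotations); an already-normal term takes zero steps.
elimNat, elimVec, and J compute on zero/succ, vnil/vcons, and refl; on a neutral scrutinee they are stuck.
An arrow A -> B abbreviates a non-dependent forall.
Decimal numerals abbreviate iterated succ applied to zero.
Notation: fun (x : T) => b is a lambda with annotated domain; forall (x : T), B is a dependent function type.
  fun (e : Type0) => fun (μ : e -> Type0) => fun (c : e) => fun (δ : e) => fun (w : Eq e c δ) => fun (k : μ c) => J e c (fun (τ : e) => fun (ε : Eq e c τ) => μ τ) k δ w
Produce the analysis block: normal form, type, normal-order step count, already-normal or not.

resulting normal form:
  fun (e : Type0) => fun (μ : e -> Type0) => fun (c : e) => fun (δ : e) => fun (w : Eq e c δ) => fun (k : μ c) => J e c (fun (τ : e) => fun (ε : Eq e c τ) => μ τ) k δ w
type:
  forall (e : Type0), forall (μ : e -> Type0), forall (c : e), forall (δ : e), Eq e c δ -> μ c -> μ δ
reduction steps (normal order): 0
term was already normal: yes


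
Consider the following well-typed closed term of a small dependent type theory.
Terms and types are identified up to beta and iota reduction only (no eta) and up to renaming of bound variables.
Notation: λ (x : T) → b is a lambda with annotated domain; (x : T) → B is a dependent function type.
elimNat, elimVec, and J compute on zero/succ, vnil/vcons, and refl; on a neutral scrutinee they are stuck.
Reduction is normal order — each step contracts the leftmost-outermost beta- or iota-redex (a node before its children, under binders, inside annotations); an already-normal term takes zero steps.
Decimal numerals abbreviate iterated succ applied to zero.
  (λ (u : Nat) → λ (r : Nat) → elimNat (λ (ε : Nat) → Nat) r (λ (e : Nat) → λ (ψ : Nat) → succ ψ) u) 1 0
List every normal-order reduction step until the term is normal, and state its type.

reduction (normal order):
  (λ (u : Nat) → λ (r : Nat) → elimNat (λ (ε : Nat) → Nat) r (λ (e : Nat) → λ (ψ : Nat) → succ ψ) u) 1 0
  ~> (λ (u : Nat) → elimNat (λ (r : Nat) → Nat) u (λ (ε : Nat) → λ (e : Nat) → succ e) 1) 0
  ~> elimNat (λ (u : Nat) → Nat) 0 (λ (r : Nat) → λ (ε : Nat) → succ ε) 1
  ~> (λ (u : Nat) → λ (r : Nat) → succ r) 0 (elimNat (λ (ε : Nat) → Nat) 0 (λ (e : Nat) → λ (ψ : Nat) → succ ψ) 0)
  ~> (λ (u : Nat) → succ u) (elimNat (λ (r : Nat) → Nat) 0 (λ (ε : Nat) → λ (e : Nat) → succ e) 0)
  ~> succ (elimNat (λ (u : Nat) → Nat) 0 (λ (r : Nat) → λ (ε : Nat) → succ ε) 0)
  ~> 1
the term's type:
  Nat


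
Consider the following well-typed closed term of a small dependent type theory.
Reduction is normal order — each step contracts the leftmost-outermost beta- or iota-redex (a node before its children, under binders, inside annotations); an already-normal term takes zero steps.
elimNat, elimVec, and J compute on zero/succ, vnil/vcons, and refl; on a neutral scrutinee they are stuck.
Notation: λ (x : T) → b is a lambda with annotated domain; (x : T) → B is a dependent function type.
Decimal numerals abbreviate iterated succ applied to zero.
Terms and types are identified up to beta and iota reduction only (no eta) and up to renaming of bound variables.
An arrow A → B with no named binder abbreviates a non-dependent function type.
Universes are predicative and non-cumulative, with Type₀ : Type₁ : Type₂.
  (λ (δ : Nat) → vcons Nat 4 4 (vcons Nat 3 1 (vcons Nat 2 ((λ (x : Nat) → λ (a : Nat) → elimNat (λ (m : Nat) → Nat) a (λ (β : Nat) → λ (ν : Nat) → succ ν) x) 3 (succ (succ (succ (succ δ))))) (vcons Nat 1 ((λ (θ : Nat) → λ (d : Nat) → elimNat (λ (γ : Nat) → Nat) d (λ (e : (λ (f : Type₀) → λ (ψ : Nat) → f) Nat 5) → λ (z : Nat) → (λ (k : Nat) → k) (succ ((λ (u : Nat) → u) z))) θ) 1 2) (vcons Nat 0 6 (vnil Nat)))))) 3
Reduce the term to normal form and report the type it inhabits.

reduced normal form:
  vcons Nat 4 4 (vcons Nat 3 1 (vcons Nat 2 10 (vcons Nat 1 3 (vcons Nat 0 6 (vnil Nat)))))
the term's type:
  Vec Nat 5


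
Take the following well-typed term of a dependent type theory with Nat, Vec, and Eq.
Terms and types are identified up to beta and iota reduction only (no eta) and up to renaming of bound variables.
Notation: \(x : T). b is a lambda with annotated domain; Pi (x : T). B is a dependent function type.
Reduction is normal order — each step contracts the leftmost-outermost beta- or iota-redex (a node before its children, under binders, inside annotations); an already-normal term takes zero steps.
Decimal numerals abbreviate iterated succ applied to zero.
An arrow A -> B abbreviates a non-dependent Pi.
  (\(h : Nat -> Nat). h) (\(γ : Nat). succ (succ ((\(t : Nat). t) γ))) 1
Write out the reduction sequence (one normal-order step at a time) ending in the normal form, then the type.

normal-order reduction sequence:
  (\(h : Nat -> Nat). h) (\(γ : Nat). succ (succ ((\(t : Nat). t) γ))) 1
  ~> (\(h : Nat). succ (succ ((\(γ : Nat). γ) h))) 1
  ~> succ (succ ((\(h : Nat). h) 1))
  ~> 3
inferred type:
  Nat


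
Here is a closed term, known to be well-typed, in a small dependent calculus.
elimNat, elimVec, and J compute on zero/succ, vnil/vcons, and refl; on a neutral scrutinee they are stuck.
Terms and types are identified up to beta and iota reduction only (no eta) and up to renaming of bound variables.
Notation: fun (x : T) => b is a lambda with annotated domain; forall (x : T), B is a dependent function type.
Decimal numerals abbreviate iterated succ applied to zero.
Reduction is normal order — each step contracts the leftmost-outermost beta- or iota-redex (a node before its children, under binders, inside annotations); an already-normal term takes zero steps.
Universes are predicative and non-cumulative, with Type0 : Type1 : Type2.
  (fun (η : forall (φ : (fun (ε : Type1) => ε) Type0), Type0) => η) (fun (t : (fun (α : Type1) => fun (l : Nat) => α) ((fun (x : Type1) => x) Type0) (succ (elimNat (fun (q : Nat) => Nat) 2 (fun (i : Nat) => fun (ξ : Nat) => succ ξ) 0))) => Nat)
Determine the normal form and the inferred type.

normal form:
  fun (η : Type0) => Nat
type:
  forall (η : Type0), Type0


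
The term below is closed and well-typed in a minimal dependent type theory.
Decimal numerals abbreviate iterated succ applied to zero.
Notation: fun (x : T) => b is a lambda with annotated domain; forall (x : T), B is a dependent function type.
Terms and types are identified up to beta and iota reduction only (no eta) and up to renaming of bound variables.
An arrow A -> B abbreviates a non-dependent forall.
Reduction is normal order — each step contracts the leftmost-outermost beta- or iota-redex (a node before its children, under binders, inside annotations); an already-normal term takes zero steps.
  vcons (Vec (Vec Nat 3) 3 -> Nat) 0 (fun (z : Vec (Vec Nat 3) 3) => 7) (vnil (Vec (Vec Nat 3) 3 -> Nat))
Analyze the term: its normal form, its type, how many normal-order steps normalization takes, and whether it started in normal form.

reduced normal form:
  vcons (Vec (Vec Nat 3) 3 -> Nat) 0 (fun (z : Vec (Vec Nat 3) 3) => 7) (vnil (Vec (Vec Nat 3) 3 -> Nat))
the term's type:
  Vec (Vec (Vec Nat 3) 3 -> Nat) 1
steps to reach normal form (normal order): 0
term was already normal: yes


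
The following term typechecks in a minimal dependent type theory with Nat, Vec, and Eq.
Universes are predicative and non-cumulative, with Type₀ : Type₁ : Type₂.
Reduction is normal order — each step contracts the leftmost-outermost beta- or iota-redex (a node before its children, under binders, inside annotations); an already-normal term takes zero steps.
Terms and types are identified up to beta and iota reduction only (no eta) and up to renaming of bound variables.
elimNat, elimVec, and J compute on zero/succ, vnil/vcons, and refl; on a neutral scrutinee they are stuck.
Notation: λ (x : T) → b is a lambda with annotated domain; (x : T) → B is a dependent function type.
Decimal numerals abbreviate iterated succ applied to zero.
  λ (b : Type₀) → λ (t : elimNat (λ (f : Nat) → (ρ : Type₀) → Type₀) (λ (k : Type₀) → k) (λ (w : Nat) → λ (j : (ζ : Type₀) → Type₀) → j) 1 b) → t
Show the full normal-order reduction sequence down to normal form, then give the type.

normal-order reduction:
  λ (b : Type₀) → λ (t : elimNat (λ (f : Nat) → (ρ : Type₀) → Type₀) (λ (k : Type₀) → k) (λ (w : Nat) → λ (j : (ζ : Type₀) → Type₀) → j) 1 b) → t
  ~> λ (b : Type₀) → λ (t : (λ (f : Nat) → λ (ρ : (k : Type₀) → Type₀) → ρ) 0 (elimNat (λ (w : Nat) → (j : Type₀) → Type₀) (λ (ζ : Type₀) → ζ) (λ (κ : Nat) → λ (y : (η : Type₀) → Type₀) → y) 0) b) → t
  ~> λ (b : Type₀) → λ (t : (λ (f : (ρ : Type₀) → Type₀) → f) (elimNat (λ (k : Nat) → (w : Type₀) → Type₀) (λ (j : Type₀) → j) (λ (ζ : Nat) → λ (κ : (y : Type₀) → Type₀) → κ) 0) b) → t
  ~> λ (b : Type₀) → λ (t : elimNat (λ (f : Nat) → (ρ : Type₀) → Type₀) (λ (k : Type₀) → k) (λ (w : Nat) → λ (j : (ζ : Type₀) → Type₀) → j) 0 b) → t
  ~> λ (b : Type₀) → λ (t : (λ (f : Type₀) → f) b) → t
  ~> λ (b : Type₀) → λ (t : b) → t
the term's type:
  (b : Type₀) → (t : b) → b


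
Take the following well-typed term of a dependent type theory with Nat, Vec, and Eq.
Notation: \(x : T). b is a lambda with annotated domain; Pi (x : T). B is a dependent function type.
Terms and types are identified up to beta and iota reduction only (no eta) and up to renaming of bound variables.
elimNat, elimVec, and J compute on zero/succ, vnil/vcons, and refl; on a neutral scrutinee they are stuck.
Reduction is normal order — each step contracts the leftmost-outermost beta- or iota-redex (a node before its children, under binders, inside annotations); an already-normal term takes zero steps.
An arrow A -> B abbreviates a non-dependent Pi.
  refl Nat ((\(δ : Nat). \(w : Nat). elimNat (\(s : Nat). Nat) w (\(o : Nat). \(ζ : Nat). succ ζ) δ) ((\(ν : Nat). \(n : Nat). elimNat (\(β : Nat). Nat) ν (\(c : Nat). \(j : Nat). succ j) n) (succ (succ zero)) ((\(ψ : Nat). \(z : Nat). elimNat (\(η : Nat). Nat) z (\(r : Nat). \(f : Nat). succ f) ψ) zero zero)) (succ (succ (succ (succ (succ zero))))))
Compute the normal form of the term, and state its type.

normal form:
  refl Nat (succ (succ (succ (succ (succ (succ (succ zero)))))))
the term's type:
  Eq Nat (succ (succ (succ (succ (succ (succ (succ zero))))))) (succ (succ (succ (succ (succ (succ (succ zero)))))))


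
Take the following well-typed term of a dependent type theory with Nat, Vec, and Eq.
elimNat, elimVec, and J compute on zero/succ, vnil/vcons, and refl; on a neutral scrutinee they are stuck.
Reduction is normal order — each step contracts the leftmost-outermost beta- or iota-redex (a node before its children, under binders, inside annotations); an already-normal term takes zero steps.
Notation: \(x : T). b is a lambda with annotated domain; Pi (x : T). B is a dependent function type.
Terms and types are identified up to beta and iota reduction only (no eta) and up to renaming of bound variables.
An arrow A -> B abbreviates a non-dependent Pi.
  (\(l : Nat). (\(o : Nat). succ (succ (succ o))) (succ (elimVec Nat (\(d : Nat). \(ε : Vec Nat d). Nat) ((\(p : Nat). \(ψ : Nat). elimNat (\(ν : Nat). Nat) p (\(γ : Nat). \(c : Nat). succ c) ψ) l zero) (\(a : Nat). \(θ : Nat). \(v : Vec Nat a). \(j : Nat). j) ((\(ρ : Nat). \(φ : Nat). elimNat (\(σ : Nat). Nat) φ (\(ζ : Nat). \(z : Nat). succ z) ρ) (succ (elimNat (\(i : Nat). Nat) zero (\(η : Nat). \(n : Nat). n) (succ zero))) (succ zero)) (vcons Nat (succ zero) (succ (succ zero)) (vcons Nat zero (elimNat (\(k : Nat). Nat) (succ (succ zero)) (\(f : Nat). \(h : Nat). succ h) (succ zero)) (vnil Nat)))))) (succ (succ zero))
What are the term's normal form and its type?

resulting normal form:
  succ (succ (succ (succ (succ (succ zero)))))
inferred type:
  Nat
observation: the first redex contracted is a beta-redex; the normal form is reached in 16 normal-order steps.


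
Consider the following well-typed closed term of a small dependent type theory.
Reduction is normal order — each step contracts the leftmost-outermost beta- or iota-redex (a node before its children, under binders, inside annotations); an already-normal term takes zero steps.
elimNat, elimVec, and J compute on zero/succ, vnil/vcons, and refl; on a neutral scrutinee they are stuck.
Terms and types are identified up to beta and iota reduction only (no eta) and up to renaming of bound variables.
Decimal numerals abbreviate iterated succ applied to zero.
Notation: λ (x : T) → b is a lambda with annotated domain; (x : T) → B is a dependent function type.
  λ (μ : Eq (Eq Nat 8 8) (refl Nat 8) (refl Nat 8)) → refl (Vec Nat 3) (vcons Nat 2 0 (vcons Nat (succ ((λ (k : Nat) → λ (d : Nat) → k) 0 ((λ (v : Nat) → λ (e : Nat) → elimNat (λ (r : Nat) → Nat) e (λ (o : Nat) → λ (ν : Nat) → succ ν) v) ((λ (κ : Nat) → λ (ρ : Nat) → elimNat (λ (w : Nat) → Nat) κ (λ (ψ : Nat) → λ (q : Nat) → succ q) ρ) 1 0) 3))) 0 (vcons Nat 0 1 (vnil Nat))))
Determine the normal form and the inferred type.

normal form:
  λ (μ : Eq (Eq Nat 8 8) (refl Nat 8) (refl Nat 8)) → refl (Vec Nat 3) (vcons Nat 2 0 (vcons Nat 1 0 (vcons Nat 0 1 (vnil Nat))))
inferred type:
  (μ : Eq (Eq Nat 8 8) (refl Nat 8) (refl Nat 8)) → Eq (Vec Nat 3) (vcons Nat 2 0 (vcons Nat 1 0 (vcons Nat 0 1 (vnil Nat)))) (vcons Nat 2 0 (vcons Nat 1 0 (vcons Nat 0 1 (vnil Nat))))


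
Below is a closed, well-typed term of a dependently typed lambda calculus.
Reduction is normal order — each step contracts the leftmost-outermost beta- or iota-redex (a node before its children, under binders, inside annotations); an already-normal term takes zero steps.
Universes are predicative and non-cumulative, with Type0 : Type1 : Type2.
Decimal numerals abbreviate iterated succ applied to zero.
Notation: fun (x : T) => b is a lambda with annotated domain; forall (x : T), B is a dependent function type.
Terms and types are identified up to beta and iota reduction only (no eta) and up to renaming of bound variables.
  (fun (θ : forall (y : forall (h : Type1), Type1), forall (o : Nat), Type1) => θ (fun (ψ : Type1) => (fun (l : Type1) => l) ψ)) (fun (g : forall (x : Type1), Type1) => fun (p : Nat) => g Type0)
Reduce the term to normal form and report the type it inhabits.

reduced normal form:
  fun (θ : Nat) => Type0
inferred type:
  forall (θ : Nat), Type1


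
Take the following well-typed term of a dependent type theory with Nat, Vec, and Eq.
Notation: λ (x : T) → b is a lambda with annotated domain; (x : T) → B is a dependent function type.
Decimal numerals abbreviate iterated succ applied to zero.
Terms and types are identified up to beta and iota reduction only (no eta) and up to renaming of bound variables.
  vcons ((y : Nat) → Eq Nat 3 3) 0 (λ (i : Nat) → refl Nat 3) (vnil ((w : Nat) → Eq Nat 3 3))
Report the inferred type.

inferred type:
  Vec ((y : Nat) → Eq Nat 3 3) 1


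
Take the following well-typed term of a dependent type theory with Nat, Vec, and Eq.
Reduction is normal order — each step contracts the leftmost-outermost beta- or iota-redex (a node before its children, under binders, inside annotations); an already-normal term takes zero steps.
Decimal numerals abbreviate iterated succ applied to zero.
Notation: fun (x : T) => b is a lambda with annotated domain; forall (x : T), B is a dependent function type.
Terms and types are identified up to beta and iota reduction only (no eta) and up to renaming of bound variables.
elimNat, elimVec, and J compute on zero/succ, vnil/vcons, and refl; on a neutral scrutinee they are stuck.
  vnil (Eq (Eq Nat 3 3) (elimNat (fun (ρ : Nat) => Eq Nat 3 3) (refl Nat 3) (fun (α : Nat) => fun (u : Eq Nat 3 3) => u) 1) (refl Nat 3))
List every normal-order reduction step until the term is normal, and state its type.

reduction (normal order):
  vnil (Eq (Eq Nat 3 3) (elimNat (fun (ρ : Nat) => Eq Nat 3 3) (refl Nat 3) (fun (α : Nat) => fun (u : Eq Nat 3 3) => u) 1) (refl Nat 3))
  ~> vnil (Eq (Eq Nat 3 3) ((fun (ρ : Nat) => fun (α : Eq Nat 3 3) => α) 0 (elimNat (fun (u : Nat) => Eq Nat 3 3) (refl Nat 3) (fun (k : Nat) => fun (a : Eq Nat 3 3) => a) 0)) (refl Nat 3))
  ~> vnil (Eq (Eq Nat 3 3) ((fun (ρ : Eq Nat 3 3) => ρ) (elimNat (fun (α : Nat) => Eq Nat 3 3) (refl Nat 3) (fun (u : Nat) => fun (k : Eq Nat 3 3) => k) 0)) (refl Nat 3))
  ~> vnil (Eq (Eq Nat 3 3) (elimNat (fun (ρ : Nat) => Eq Nat 3 3) (refl Nat 3) (fun (α : Nat) => fun (u : Eq Nat 3 3) => u) 0) (refl Nat 3))
  ~> vnil (Eq (Eq Nat 3 3) (refl Nat 3) (refl Nat 3))
the term's type:
  Vec (Eq (Eq Nat 3 3) (refl Nat 3) (refl Nat 3)) 0


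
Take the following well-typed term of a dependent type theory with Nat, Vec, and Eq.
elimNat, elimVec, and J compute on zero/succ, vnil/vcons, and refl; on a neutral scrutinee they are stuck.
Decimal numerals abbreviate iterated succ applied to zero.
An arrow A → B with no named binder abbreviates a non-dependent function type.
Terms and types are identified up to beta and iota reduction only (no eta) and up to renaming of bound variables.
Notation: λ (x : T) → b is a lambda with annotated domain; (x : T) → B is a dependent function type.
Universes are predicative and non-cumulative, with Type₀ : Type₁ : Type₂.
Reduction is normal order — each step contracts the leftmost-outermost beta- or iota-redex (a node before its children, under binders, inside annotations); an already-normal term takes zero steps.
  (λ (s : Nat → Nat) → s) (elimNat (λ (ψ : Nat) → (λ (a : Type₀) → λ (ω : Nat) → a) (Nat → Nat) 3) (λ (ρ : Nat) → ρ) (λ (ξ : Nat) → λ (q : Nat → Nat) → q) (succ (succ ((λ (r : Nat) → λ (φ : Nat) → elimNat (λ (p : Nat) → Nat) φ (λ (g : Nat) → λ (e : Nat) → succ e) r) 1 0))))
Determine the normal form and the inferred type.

normal form:
  λ (s : Nat) → s
inferred type:
  Nat → Nat


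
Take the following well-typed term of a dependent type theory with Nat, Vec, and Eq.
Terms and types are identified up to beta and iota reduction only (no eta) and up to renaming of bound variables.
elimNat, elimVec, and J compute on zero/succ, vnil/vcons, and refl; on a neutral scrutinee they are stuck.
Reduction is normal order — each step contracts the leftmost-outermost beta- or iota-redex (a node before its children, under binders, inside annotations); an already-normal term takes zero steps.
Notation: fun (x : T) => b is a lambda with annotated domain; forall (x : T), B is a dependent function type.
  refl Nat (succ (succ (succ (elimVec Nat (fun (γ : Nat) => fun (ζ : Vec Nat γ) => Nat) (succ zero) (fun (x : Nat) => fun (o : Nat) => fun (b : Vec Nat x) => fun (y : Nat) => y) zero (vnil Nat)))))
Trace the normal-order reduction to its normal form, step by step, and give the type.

reduction (normal order):
  refl Nat (succ (succ (succ (elimVec Nat (fun (γ : Nat) => fun (ζ : Vec Nat γ) => Nat) (succ zero) (fun (x : Nat) => fun (o : Nat) => fun (b : Vec Nat x) => fun (y : Nat) => y) zero (vnil Nat)))))
  ~> refl Nat (succ (succ (succ (succ zero))))
inferred type:
  Eq Nat (succ (succ (succ (succ zero)))) (succ (succ (succ (succ zero))))


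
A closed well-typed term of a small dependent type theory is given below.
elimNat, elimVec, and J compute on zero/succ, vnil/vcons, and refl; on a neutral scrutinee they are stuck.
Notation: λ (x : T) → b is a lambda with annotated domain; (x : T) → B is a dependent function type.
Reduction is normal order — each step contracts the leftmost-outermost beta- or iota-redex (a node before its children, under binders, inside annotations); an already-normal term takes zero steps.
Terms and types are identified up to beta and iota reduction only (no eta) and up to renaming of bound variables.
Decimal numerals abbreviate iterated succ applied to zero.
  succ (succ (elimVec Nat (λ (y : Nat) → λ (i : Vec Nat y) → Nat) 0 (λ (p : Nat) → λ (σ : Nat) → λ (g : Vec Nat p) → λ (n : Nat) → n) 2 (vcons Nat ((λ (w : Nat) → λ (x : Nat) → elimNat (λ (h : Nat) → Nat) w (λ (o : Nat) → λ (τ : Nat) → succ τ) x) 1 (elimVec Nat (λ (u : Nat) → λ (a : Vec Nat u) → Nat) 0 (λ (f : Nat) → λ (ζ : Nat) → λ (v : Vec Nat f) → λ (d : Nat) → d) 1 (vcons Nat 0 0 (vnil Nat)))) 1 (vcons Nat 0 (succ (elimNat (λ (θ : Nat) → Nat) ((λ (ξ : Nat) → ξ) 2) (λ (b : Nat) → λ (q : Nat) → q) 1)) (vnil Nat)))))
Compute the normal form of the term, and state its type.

resulting normal form:
  2
type:
  Nat
observation: reduction starts at an elimVec iota-redex, and 11 normal-order steps reach the normal form.


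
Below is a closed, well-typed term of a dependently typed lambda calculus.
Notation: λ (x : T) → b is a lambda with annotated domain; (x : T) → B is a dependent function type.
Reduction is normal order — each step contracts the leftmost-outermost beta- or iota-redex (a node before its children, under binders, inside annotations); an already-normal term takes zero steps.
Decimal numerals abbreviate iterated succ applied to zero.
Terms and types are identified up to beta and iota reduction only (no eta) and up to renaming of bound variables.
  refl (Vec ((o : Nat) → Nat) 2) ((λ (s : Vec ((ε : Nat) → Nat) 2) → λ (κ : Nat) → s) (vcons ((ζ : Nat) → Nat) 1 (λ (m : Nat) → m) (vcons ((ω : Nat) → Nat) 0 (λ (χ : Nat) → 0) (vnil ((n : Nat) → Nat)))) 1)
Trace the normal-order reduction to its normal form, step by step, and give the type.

normal-order reduction:
  refl (Vec ((o : Nat) → Nat) 2) ((λ (s : Vec ((ε : Nat) → Nat) 2) → λ (κ : Nat) → s) (vcons ((ζ : Nat) → Nat) 1 (λ (m : Nat) → m) (vcons ((ω : Nat) → Nat) 0 (λ (χ : Nat) → 0) (vnil ((n : Nat) → Nat)))) 1)
  ~> refl (Vec ((o : Nat) → Nat) 2) ((λ (s : Nat) → vcons ((ε : Nat) → Nat) 1 (λ (κ : Nat) → κ) (vcons ((ζ : Nat) → Nat) 0 (λ (m : Nat) → 0) (vnil ((ω : Nat) → Nat)))) 1)
  ~> refl (Vec ((o : Nat) → Nat) 2) (vcons ((s : Nat) → Nat) 1 (λ (ε : Nat) → ε) (vcons ((κ : Nat) → Nat) 0 (λ (ζ : Nat) → 0) (vnil ((m : Nat) → Nat))))
type:
  Eq (Vec ((o : Nat) → Nat) 2) (vcons ((s : Nat) → Nat) 1 (λ (ε : Nat) → ε) (vcons ((κ : Nat) → Nat) 0 (λ (ζ : Nat) → 0) (vnil ((m : Nat) → Nat)))) (vcons ((ω : Nat) → Nat) 1 (λ (χ : Nat) → χ) (vcons ((n : Nat) → Nat) 0 (λ (g : Nat) → 0) (vnil ((v : Nat) → Nat))))


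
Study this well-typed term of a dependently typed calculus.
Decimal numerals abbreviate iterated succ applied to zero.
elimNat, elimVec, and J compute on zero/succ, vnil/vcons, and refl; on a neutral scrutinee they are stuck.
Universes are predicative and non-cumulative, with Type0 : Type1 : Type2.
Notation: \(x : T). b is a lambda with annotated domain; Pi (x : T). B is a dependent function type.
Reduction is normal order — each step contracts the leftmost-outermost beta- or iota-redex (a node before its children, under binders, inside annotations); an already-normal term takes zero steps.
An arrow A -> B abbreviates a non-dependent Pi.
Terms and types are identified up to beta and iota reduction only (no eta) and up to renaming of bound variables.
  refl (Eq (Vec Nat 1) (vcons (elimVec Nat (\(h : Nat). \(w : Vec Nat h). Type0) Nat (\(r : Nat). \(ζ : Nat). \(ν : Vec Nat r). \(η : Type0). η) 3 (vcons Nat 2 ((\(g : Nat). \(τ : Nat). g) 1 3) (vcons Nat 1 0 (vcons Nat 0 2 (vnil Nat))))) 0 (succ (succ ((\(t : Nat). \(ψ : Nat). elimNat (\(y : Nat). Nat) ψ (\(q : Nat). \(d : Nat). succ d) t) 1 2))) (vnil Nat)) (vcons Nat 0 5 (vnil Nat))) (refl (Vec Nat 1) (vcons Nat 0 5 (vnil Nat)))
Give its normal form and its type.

resulting normal form:
  refl (Eq (Vec Nat 1) (vcons Nat 0 5 (vnil Nat)) (vcons Nat 0 5 (vnil Nat))) (refl (Vec Nat 1) (vcons Nat 0 5 (vnil Nat)))
the term's type:
  Eq (Eq (Vec Nat 1) (vcons Nat 0 5 (vnil Nat)) (vcons Nat 0 5 (vnil Nat))) (refl (Vec Nat 1) (vcons Nat 0 5 (vnil Nat))) (refl (Vec Nat 1) (vcons Nat 0 5 (vnil Nat)))
observation: 22 normal-order steps separate the term from its normal form.


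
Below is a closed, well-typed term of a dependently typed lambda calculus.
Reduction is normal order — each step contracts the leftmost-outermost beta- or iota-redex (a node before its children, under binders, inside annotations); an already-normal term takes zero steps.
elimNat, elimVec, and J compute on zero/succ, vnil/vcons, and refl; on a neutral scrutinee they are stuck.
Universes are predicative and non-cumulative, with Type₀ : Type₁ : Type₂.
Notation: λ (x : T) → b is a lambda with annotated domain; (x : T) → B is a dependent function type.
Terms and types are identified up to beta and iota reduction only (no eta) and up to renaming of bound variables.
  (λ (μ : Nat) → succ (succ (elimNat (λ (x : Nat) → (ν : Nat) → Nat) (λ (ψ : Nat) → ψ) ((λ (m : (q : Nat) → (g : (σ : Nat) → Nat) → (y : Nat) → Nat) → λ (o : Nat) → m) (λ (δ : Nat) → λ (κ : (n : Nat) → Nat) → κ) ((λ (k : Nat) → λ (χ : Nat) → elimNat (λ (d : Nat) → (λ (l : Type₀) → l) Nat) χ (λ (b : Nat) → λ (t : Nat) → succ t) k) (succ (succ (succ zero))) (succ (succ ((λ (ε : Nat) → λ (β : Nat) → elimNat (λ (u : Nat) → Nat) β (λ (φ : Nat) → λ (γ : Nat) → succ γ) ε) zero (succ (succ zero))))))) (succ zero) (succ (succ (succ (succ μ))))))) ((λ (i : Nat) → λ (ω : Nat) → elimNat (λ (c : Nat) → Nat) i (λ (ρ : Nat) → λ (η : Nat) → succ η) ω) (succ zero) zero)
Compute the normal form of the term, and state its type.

resulting normal form:
  succ (succ (succ (succ (succ (succ (succ zero))))))
type:
  Nat
observation: the first redex contracted is a beta-redex; the normal form is reached in 11 normal-order steps.


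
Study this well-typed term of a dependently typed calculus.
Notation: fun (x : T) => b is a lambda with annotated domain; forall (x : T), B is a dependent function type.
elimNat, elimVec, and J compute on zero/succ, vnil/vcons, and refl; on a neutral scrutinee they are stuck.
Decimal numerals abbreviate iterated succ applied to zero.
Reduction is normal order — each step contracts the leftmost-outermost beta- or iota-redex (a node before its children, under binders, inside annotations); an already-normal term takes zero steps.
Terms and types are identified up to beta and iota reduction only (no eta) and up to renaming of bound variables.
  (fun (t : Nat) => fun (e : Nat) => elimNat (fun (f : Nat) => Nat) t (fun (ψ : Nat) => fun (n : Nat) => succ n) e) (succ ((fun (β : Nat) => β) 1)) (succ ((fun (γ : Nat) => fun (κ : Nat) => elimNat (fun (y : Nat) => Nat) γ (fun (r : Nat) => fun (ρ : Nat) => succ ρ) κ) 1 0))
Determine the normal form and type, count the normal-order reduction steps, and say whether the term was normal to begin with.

reduced normal form:
  4
type:
  Nat
reduction steps (normal order): 13
started in normal form: no
first contracted redex: a beta-redex


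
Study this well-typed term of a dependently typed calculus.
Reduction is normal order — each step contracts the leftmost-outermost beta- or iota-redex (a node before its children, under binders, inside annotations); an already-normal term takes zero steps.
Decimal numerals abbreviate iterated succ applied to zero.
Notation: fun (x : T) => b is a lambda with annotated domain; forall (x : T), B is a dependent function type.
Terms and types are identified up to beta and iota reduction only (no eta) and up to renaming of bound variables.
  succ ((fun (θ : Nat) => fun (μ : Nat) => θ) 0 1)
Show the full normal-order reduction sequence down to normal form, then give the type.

normal-order reduction:
  succ ((fun (θ : Nat) => fun (μ : Nat) => θ) 0 1)
  ~> succ ((fun (θ : Nat) => 0) 1)
  ~> 1
inferred type:
  Nat


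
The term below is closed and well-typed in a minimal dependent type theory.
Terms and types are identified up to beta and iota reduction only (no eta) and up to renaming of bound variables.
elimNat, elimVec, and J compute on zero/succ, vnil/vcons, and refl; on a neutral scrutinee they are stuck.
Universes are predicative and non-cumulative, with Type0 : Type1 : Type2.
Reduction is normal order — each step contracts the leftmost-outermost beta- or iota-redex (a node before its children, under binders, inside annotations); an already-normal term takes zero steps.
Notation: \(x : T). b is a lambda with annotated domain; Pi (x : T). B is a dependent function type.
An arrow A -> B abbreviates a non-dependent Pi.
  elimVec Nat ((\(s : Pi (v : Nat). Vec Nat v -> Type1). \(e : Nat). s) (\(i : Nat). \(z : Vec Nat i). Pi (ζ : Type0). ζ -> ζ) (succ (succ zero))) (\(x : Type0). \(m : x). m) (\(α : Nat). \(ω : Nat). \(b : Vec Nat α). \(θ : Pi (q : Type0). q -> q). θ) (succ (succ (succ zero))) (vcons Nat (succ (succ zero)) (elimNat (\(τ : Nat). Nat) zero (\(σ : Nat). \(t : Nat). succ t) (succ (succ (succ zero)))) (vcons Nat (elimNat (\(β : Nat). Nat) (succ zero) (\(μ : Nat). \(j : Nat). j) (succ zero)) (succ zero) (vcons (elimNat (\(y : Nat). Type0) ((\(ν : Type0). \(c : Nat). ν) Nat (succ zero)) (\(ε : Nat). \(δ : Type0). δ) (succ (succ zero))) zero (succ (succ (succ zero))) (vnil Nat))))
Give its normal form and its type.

resulting normal form:
  \(s : Type0). \(v : s). v
inferred type:
  Pi (s : Type0). s -> s


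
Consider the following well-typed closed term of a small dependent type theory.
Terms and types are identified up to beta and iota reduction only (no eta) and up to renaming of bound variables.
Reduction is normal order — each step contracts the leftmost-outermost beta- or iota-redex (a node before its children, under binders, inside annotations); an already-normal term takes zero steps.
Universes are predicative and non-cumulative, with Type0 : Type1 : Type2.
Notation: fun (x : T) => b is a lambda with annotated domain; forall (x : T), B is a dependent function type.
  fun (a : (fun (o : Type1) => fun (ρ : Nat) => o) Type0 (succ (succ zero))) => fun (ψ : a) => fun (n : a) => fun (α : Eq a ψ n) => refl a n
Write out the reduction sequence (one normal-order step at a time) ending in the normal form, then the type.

normal-order reduction:
  fun (a : (fun (o : Type1) => fun (ρ : Nat) => o) Type0 (succ (succ zero))) => fun (ψ : a) => fun (n : a) => fun (α : Eq a ψ n) => refl a n
  ~> fun (a : (fun (o : Nat) => Type0) (succ (succ zero))) => fun (ρ : a) => fun (ψ : a) => fun (n : Eq a ρ ψ) => refl a ψ
  ~> fun (a : Type0) => fun (o : a) => fun (ρ : a) => fun (ψ : Eq a o ρ) => refl a ρ
inferred type:
  forall (a : Type0), forall (o : a), forall (ρ : a), forall (ψ : Eq a o ρ), Eq a ρ ρ


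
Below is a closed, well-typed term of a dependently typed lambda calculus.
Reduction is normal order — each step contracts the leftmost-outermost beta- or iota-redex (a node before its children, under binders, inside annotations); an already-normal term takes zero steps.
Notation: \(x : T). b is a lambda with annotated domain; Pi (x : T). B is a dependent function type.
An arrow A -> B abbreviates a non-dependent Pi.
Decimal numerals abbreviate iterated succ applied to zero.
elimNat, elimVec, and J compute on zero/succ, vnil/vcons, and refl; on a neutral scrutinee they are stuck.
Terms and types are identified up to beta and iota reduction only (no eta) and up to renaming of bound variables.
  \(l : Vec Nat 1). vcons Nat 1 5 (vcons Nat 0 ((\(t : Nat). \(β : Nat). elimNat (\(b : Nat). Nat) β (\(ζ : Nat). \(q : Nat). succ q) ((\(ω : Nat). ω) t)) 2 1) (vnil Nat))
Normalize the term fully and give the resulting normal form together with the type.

reduced normal form:
  \(l : Vec Nat 1). vcons Nat 1 5 (vcons Nat 0 3 (vnil Nat))
inferred type:
  Vec Nat 1 -> Vec Nat 2
observation: reduction starts at a beta-redex, and 10 normal-order steps reach the normal form.


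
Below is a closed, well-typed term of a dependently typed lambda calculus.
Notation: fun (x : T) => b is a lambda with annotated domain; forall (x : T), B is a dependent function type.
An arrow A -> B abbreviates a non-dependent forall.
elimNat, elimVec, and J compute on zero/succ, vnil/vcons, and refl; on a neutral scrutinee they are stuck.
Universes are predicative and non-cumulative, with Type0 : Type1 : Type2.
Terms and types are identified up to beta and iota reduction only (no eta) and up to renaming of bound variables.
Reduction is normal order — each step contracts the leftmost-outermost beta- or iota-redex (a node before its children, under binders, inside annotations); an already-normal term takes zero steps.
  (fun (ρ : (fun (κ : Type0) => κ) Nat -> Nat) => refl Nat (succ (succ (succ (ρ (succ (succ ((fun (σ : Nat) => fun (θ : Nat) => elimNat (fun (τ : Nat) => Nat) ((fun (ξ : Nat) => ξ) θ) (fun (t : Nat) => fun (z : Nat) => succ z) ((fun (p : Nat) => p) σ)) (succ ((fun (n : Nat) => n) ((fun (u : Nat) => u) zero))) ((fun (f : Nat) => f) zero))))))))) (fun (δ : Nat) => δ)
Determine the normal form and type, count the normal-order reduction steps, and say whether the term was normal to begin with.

normal form:
  refl Nat (succ (succ (succ (succ (succ (succ zero))))))
type:
  Eq Nat (succ (succ (succ (succ (succ (succ zero)))))) (succ (succ (succ (succ (succ (succ zero))))))
reduction steps (normal order): 13
started in normal form: no
first redex: a beta-redex


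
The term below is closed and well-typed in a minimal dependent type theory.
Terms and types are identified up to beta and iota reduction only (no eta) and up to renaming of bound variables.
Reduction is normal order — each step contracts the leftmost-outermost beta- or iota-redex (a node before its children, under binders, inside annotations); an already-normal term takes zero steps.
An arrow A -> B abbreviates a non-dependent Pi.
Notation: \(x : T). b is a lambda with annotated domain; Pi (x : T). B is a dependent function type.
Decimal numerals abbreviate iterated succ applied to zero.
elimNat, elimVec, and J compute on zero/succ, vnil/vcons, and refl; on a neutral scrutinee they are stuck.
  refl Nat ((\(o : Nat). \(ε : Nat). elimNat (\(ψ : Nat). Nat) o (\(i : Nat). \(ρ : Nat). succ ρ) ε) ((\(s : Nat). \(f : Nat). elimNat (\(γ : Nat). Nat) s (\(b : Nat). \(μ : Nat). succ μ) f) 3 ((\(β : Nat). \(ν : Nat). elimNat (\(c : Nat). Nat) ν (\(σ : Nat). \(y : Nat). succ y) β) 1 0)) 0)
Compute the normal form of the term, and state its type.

reduced normal form:
  refl Nat 4
inferred type:
  Eq Nat 4 4


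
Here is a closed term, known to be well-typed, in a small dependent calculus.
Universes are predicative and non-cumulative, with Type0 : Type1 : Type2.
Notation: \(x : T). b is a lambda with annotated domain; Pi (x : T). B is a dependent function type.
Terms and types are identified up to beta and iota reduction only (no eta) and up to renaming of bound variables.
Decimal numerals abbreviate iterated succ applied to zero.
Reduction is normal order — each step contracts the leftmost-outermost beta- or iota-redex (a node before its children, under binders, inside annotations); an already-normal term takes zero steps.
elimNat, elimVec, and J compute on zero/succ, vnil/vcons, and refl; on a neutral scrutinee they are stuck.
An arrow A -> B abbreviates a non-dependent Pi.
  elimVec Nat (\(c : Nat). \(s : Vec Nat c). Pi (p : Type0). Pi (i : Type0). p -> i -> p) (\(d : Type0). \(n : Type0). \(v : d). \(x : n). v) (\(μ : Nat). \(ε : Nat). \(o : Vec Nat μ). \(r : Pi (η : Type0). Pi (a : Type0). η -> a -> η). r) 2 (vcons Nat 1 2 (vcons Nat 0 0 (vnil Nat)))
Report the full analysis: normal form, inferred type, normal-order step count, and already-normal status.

resulting normal form:
  \(c : Type0). \(s : Type0). \(p : c). \(i : s). p
the term's type:
  Pi (c : Type0). Pi (s : Type0). c -> s -> c
normal-order step count: 11
term was already normal: no
first redex: an elimVec iota-redex
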